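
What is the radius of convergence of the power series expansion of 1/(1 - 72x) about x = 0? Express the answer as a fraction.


Expanding 1/(1 - 72x) = sum_{k>=0} 72^k x^k, the series converges when |72x| < 1, i.e., |x| < 1/72.
So the radius of convergence is 1/72 = 1/72.

1/72


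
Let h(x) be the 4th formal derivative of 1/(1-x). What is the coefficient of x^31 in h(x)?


Differentiating 4 times: d^4/dx^4 [1/(1-x)] = 4!/(1-x)^5.
The expansion 1/(1-x)^5 = sum_{k>=0} C(k+4, 4) x^k, so the coefficient of x^n in 4!/(1-x)^5 is 4! * C(n+4, 4).
For n = 31: 24 * C(35, 4) = 24 * 52360 = 1256640

1256640


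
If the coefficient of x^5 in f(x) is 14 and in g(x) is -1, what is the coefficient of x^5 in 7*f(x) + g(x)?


Scalar multiplication scales coefficients: 7 * 14 = 98.
Then add the g coefficient: 98 + -1
= 97

97


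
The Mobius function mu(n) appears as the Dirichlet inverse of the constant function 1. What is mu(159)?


159 = 3 * 53 (all distinct primes).
mu(159) = (-1)^2 = 1

1


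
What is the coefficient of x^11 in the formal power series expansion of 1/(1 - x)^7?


The expansion 1/(1 - x)^r = sum_{k>=0} C(k + r - 1, r - 1) x^k follows from the multiset / negative-binomial theorem (or from repeated differentiation of the geometric series).
For r = 7 and k = 11:
C(17, 6) = 355687428096000 / (720 * 39916800) = 12376.

12376


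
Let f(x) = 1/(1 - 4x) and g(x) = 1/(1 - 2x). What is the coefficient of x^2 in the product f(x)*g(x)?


The coefficient of x^n in f*g is the Cauchy product: sum_{k=0}^{n} a^k * b^(n-k).
With a=4, b=2, n=2:
sum_{k=0}^{2} 4^k * 2^(2-k)
= 28

28


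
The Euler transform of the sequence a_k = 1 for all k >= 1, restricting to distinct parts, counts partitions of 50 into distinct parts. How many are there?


Partitions of 50 into distinct parts can be computed via generating function.
Product (1+x)(1+x^2)(1+x^3)...
The coefficient of x^50 = 3658

3658


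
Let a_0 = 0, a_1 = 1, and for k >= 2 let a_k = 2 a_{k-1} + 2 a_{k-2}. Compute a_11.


Iterating the recurrence forward:
a_0 = 0
a_1 = 1
a_2 = 2*1 + 2*0 = 2
a_3 = 2*2 + 2*1 = 6
a_4 = 2*6 + 2*2 = 16
a_5 = 2*16 + 2*6 = 44
a_6 = 2*44 + 2*16 = 120
a_7 = 2*120 + 2*44 = 328
a_8 = 2*328 + 2*120 = 896
a_9 = 2*896 + 2*328 = 2448
a_10 = 2*2448 + 2*896 = 6688
a_11 = 2*6688 + 2*2448 = 18272
So a_11 = 18272.

18272


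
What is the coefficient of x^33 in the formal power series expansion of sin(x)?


The Maclaurin series is sin(t) = sum_{k>=0} (-1)^k t^(2k+1) / (2k+1)!, so substituting t = x, only odd powers of x are nonzero, with coefficient of x^(2k+1) equal to (-1)^k / (2k+1)!.
Write 33 = 2*16 + 1, giving the coefficient (-1)^16 / 33! = 1/8683317618811886495518194401280000000 = 1/8683317618811886495518194401280000000.

1/8683317618811886495518194401280000000


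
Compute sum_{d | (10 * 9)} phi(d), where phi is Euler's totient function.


First, 10 * 9 = 90. One classical identity is sum_{d | n} phi(d) = n (each k in [1, n] has a unique gcd with n, and among the k's with gcd(k, n) = n/d there are phi(d) of them). So the sum equals 90. We also verify directly:
Divisors of 90: 1, 2, 3, 5, 6, 9, 10, 15, 18, 30, 45, 90.
phi values: 1, 1, 2, 4, 2, 6, 4, 8, 6, 8, 24, 24.
Sum = 90.

90


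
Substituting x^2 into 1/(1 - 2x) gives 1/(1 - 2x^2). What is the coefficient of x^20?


The coefficient of x^(2m) in 1/(1 - 2x^2) is 2^m.
With n = 20 = 2*10, the coefficient is 2^10 = 1024.

1024


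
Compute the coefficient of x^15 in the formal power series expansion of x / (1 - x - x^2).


Let f(x) = sum_{k>=0} a_k x^k. Multiplying f(x) * (1 - x - x^2) = x and matching coefficients gives a_0 = 0, a_1 = 1, and a_k = a_{k-1} + a_{k-2} for k >= 2. These are the Fibonacci numbers F_k.
Iterating from F_0 = 0, F_1 = 1:
F_0=0, F_1=1, F_2=1, F_3=2, F_4=3, F_5=5, F_6=8, F_7=13, F_8=21, F_9=34, ...
F_15 = 610.

610


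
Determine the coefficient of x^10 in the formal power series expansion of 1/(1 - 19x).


The geometric series identity gives 1/(1 - c x) = sum_{k>=0} c^k x^k, so the coefficient of x^k is c^k.
Here c = 19 and k = 10.
Computing: 19^10 = 6131066257801

6131066257801


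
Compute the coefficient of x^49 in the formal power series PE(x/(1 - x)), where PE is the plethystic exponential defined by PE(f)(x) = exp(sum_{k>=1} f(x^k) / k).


For f(x) = x/(1 - x) we have
sum_{k>=1} f(x^k) / k = sum_{k>=1} (1/k) * x^k / (1 - x^k) = sum_{k, m >= 1} x^(k m) / k,
which after exponentiating simplifies to
PE(x/(1 - x)) = prod_{k>=1} 1 / (1 - x^k).
This is the generating function for the partition function p(n), so the coefficient of x^49 is p(49).
Computing p(49) by dynamic programming over parts 1, 2, ..., 49: p(49) = 173525.

173525


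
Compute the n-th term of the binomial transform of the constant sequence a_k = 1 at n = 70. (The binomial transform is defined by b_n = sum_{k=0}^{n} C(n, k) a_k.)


With a_k = 1 for all k, b_n = sum_{k=0}^{n} C(n, k) = 2^n by the binomial theorem.
For n = 70: 2^70 = 1180591620717411303424.

1180591620717411303424


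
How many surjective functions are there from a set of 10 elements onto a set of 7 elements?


By inclusion-exclusion on which target elements are missed, the number of surjections from an n-set onto a k-set is
surj(n, k) = sum_{j=0}^{k} (-1)^j C(k, j) (k - j)^n.
Equivalently surj(n, k) = k! * S(n, k), where S(n, k) is the Stirling number of the second kind.
For n = 10, k = 7:
S(10, 7) = 5880, so
surj = 7! * 5880 = 5040 * 5880 = 29635200.

29635200


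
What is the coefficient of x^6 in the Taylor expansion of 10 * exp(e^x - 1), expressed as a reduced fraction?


exp(e^x - 1) = sum_{k>=0} Bell_k x^k / k!, where Bell_k is the k-th Bell number.
So the coefficient of x^6 is 10 * Bell_6 / 6!.
Computing: Bell_6 = 203 and 6! = 720, giving
10 * 203/720 = 203/72.

203/72


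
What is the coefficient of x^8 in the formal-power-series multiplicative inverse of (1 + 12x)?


The inverse is 1/(1 + 12x). Apply the geometric identity 1/(1 - y) = sum_{k>=0} y^k with y = -12x:
1/(1 + 12x) = sum_{k>=0} (-12)^k x^k.
So the coefficient of x^8 is (-12)^8 = 429981696.

429981696


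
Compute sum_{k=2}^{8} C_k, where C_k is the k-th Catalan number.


C_2 through C_8: 2, 5, 14, 42, 132, 429, 1430
Sum = 2 + 5 + 14 + 42 + 132 + 429 + 1430
= 2054

2054


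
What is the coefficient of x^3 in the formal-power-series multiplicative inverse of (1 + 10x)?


The inverse is 1/(1 + 10x). Apply the geometric identity 1/(1 - y) = sum_{k>=0} y^k with y = -10x:
1/(1 + 10x) = sum_{k>=0} (-10)^k x^k.
So the coefficient of x^3 is (-10)^3 = -1000.

-1000


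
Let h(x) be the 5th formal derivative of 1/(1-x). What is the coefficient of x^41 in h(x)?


Differentiating 5 times: d^5/dx^5 [1/(1-x)] = 5!/(1-x)^6.
The expansion 1/(1-x)^6 = sum_{k>=0} C(k+5, 5) x^k, so the coefficient of x^n in 5!/(1-x)^6 is 5! * C(n+5, 5).
For n = 41: 120 * C(46, 5) = 120 * 1370754 = 164490480

164490480


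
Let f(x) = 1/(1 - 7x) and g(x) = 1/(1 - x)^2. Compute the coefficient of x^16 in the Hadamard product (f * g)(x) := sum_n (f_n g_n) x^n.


f has coefficients f_k = 7^k. For g = 1/(1 - x)^2 the coefficient is g_k = C(k + 1, 1) = k + 1. The Hadamard coefficient is (f * g)_k = 7^k * (k + 1).
For k = 16: 7^16 * 17 = 33232930569601 * 17 = 564959819683217.

564959819683217


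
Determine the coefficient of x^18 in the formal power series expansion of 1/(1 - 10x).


The geometric series identity gives 1/(1 - c x) = sum_{k>=0} c^k x^k, so the coefficient of x^k is c^k.
Here c = 10 and k = 18.
Computing: 10^18 = 1000000000000000000

1000000000000000000


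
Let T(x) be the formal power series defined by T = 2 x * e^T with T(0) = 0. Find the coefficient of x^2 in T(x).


Apply the Lagrange inversion formula: if T = 2 x * phi(T) with phi(t) = e^t, then
[x^n] T = 2^n * (1/n) [t^(n-1)] phi(t)^n = 2^n * (1/n) [t^(n-1)] e^(n t) = 2^n * (1/n) * n^(n-1) / (n-1)! = 2^n * n^(n-1) / n!.
When c = 1 this is the Cayley count of rooted labeled trees on n vertices, divided by n!.
For n = 2: 2^2 * 2^1 / 2! = 4 * 2/2 = 4.

4


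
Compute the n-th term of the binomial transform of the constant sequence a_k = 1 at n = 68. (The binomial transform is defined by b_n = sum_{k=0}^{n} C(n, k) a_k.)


With a_k = 1 for all k, b_n = sum_{k=0}^{n} C(n, k) = 2^n by the binomial theorem.
For n = 68: 2^68 = 295147905179352825856.

295147905179352825856


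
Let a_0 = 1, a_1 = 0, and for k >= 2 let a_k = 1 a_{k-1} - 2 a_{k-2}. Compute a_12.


Iterating the recurrence forward:
a_0 = 1
a_1 = 0
a_2 = 1*0 - 2*1 = -2
a_3 = 1*-2 - 2*0 = -2
a_4 = 1*-2 - 2*-2 = 2
a_5 = 1*2 - 2*-2 = 6
a_6 = 1*6 - 2*2 = 2
a_7 = 1*2 - 2*6 = -10
a_8 = 1*-10 - 2*2 = -14
a_9 = 1*-14 - 2*-10 = 6
a_10 = 1*6 - 2*-14 = 34
a_11 = 1*34 - 2*6 = 22
a_12 = 1*22 - 2*34 = -46
So a_12 = -46.

-46


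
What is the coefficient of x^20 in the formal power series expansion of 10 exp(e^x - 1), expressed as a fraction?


exp(e^x - 1) is the exponential generating function for the Bell numbers Bell_k: exp(e^x - 1) = sum_{k>=0} Bell_k x^k / k!.
So the coefficient of x^20 in 10 exp(e^x - 1) is 10 Bell_20 / 20!.
Computing: Bell_20 = 51724158235372 and 20! = 2432902008176640000, giving
10 * 51724158235372/2432902008176640000 = 263898766507/1241276534784000.

263898766507/1241276534784000


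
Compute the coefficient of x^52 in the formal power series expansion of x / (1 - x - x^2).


Let f(x) = sum_{k>=0} a_k x^k. Multiplying f(x) * (1 - x - x^2) = x and matching coefficients gives a_0 = 0, a_1 = 1, and a_k = a_{k-1} + a_{k-2} for k >= 2. These are the Fibonacci numbers F_k.
Iterating from F_0 = 0, F_1 = 1:
F_0=0, F_1=1, F_2=1, F_3=2, F_4=3, F_5=5, F_6=8, F_7=13, F_8=21, F_9=34, ...
F_52 = 32951280099.

32951280099


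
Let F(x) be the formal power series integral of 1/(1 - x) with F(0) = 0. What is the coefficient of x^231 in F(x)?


1/(1 - x) = sum_{k>=0} x^k. Integrating termwise and using F(0) = 0 gives
F(x) = sum_{k>=0} x^(k+1) / (k+1) = sum_{m>=1} x^m / m = -ln(1 - x).
So the coefficient of x^231 is 1/231 = 1/231.

1/231


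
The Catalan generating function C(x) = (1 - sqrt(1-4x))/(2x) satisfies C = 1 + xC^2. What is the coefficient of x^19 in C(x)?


Substituting x -> x scales the n-th coefficient by 1, so [x^19] C(x) = C_19.
C_19 = C(2*19, 19)/(20) = 35345263800/20 = 1767263190.
= 1767263190.

1767263190


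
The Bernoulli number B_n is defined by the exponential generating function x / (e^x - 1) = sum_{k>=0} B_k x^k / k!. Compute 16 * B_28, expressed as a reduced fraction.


Bernoulli numbers can also be computed recursively via B_0 = 1 and sum_{j=0}^{m} C(m+1, j) B_j = 0 for m >= 1. Odd-index Bernoulli numbers vanish for k >= 3.
Computing B_28 = -23749461029/870, so 16 * B_28 = 16 * -23749461029/870 = -189995688232/435.

-189995688232/435


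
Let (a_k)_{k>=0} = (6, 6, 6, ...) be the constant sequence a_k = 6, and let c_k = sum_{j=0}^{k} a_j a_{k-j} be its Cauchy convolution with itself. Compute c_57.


Since a_j = 6 for all j >= 0, the convolution sum becomes
c_k = sum_{j=0}^{k} 6 * 6 = 36 * (k + 1).
Equivalently, the generating function of (a_k) is 6/(1 - x) and its square is 36/(1 - x)^2 = sum_{k>=0} 36(k + 1) x^k.
For k = 57: 36 * 58 = 2088.

2088


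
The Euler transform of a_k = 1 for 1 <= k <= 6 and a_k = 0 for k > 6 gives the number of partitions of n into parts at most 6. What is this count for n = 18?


Partitions of 18 into parts at most 6:
Using generating function (1-x)^(-1)(1-x^2)^(-1)...(1-x^6)^(-1),
the coefficient of x^18 = 199

199


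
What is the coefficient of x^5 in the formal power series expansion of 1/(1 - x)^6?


The expansion 1/(1 - x)^r = sum_{k>=0} C(k + r - 1, r - 1) x^k follows from the multiset / negative-binomial theorem (or from repeated differentiation of the geometric series).
For r = 6 and k = 5:
C(10, 5) = 3628800 / (120 * 120) = 252.

252


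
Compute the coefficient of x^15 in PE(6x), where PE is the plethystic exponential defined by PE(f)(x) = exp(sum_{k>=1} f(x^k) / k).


With f(x) = 6x, the exponent is sum_{k>=1} 6 x^k / k = 6 * (-ln(1 - x)). Exponentiating:
PE(6x) = exp(-6 ln(1 - x)) = 1/(1 - x)^6.
By the negative binomial expansion, [x^n] 1/(1 - x)^6 = C(n + 5, 5).
For n = 15: C(20, 5) = 15504.

15504


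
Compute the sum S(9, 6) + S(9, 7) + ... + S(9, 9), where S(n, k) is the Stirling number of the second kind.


By definition, S(n, k) counts partitions of an n-set into exactly k nonempty blocks.
Computing row n = 9 for k = 6..9:
S(9, k): 2646, 462, 36, 1
Sum = 3145.

3145


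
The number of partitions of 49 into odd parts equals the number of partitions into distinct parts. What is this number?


Computing partitions of 49 into odd parts (1, 3, 5, ...):
Using the generating function prod_{k>=0} 1/(1-x^(2k+1)),
the count is 3264

3264


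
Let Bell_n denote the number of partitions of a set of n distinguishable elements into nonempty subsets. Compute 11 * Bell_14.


Bell_14 can be computed from the Bell triangle or from Dobinski's identity Bell_n = (1/e) * sum_{k>=0} k^n / k!.
Computing Bell_14 = 190899322.
Then 11 * 190899322 = 2099892542.

2099892542


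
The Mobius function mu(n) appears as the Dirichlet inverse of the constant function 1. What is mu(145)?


145 = 5 * 29 (all distinct primes).
mu(145) = (-1)^2 = 1

1


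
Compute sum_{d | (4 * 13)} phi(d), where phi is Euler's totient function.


First, 4 * 13 = 52. One classical identity is sum_{d | n} phi(d) = n (each k in [1, n] has a unique gcd with n, and among the k's with gcd(k, n) = n/d there are phi(d) of them). So the sum equals 52. We also verify directly:
Divisors of 52: 1, 2, 4, 13, 26, 52.
phi values: 1, 1, 2, 12, 12, 24.
Sum = 52.

52


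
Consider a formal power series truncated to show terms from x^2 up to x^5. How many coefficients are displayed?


From x^2 to x^5 inclusive, the count is 5 - 2 + 1 = 4.

4


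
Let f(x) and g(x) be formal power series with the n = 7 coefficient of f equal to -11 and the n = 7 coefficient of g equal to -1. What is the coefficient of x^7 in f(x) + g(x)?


Addition of formal power series is termwise.
The coefficient of x^7 in f + g = -11 + -1
= -12

-12


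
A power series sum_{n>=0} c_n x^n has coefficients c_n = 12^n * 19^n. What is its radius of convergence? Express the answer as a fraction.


By the root test (Cauchy-Hadamard), the radius is R = 1 / limsup_n |c_n|^(1/n).
Here |c_n|^(1/n) = (12^n * 19^n)^(1/n) = 12 * 19 = 228 for all n.
So R = 1/228 = 1/228.

1/228


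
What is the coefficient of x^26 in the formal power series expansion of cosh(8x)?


The Maclaurin series is cosh(t) = sum_{m>=0} t^(2m) / (2m)!, so substituting t = 8x, only even powers of x are nonzero, with coefficient of x^(2m) equal to 8^(2m) / (2m)!.
For x^26 the coefficient is 8^26/26! = 302231454903657293676544/403291461126605635584000000 = 36028797018963968/48076088562799171875.

36028797018963968/48076088562799171875


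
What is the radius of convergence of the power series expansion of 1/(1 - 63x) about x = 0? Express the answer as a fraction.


Expanding 1/(1 - 63x) = sum_{k>=0} 63^k x^k, the series converges when |63x| < 1, i.e., |x| < 1/63.
So the radius of convergence is 1/63 = 1/63.

1/63


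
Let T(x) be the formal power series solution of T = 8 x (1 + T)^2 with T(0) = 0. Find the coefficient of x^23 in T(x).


Apply the Lagrange inversion formula: if T = 8 x * phi(T) with phi(t) = (1 + t)^2, then [x^n] T = 8^n * (1/n) [t^(n-1)] phi(t)^n = 8^n * (1/n) [t^(n-1)] (1 + t)^(2n) = 8^n * (1/n) C(2n, n-1).
Using the identity C(2n, n-1) = C(2n, n) * n / (n+1), the unscaled factor equals C(2n, n) / (n+1) = C_n, the n-th Catalan number.
For n = 23: C_23 = C(46, 23) / 24 = 8233430727600/24 = 343059613650.
With the 8^23 = 590295810358705651712 factor, the coefficient is 590295810358705651712 * 343059613650 = 202506652640871228790390181068800.

202506652640871228790390181068800


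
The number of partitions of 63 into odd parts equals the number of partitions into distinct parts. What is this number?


Computing partitions of 63 into odd parts (1, 3, 5, ...):
Using the generating function prod_{k>=0} 1/(1-x^(2k+1)),
the count is 14848

14848


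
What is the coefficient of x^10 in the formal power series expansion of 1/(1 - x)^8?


The negative binomial / multiset identity is
1/(1 - x)^r = sum_{k>=0} C(k + r - 1, r - 1) x^k.
Here r = 8 and k = 10, so the coefficient is
C(10 + 7, 7) = C(17, 7)
= 19448

19448


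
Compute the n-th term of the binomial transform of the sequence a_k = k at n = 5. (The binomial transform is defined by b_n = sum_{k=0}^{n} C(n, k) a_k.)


With a_k = k, b_n = sum_{k=0}^{n} C(n, k) k. Using k * C(n, k) = n * C(n-1, k-1) gives b_n = n * sum_{k>=1} C(n-1, k-1) = n * 2^(n-1).
For n = 5: 5 * 2^4 = 5 * 16 = 80.

80


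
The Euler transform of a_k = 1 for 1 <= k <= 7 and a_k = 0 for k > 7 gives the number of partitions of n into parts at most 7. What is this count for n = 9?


Partitions of 9 into parts at most 7:
Using generating function (1-x)^(-1)(1-x^2)^(-1)...(1-x^7)^(-1),
the coefficient of x^9 = 28

28


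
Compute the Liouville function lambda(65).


The Liouville function is lambda(k) = (-1)^Omega(k), where Omega(k) counts the prime factors of k with multiplicity.
Factoring: 65 = 5 * 13, so Omega(65) = 2.
lambda(65) = (-1)^2 = 1.

1


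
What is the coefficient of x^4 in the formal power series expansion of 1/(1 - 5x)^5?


The general identity 1/(1 - c x)^r = sum_{k>=0} c^k C(k + r - 1, r - 1) x^k follows by substituting y = c x into 1/(1 - y)^r = sum_{k>=0} C(k + r - 1, r - 1) y^k.
For c = 5, r = 5, k = 4:
5^4 * C(8, 4) = 625 * 70 = 43750.

43750


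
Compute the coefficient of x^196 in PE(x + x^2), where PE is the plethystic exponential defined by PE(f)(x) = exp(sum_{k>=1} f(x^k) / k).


With f(x) = x + x^2, the exponent is sum_{k>=1} (x^k + x^(2k)) / k = -ln(1 - x) - ln(1 - x^2). Exponentiating:
PE(x + x^2) = 1 / ((1 - x)(1 - x^2)).
This is the generating function for partitions of n into parts of size 1 or 2. The number of 2's can be any j in 0..98, and the rest are 1's, so
[x^196] = floor(196/2) + 1 = 99.

99


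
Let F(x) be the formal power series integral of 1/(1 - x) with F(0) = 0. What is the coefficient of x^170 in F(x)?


1/(1 - x) = sum_{k>=0} x^k. Integrating termwise and using F(0) = 0 gives
F(x) = sum_{k>=0} x^(k+1) / (k+1) = sum_{m>=1} x^m / m = -ln(1 - x).
So the coefficient of x^170 is 1/170 = 1/170.

1/170


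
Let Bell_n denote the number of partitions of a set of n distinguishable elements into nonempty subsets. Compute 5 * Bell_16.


Bell_16 can be computed from the Bell triangle or from Dobinski's identity Bell_n = (1/e) * sum_{k>=0} k^n / k!.
Computing Bell_16 = 10480142147.
Then 5 * 10480142147 = 52400710735.

52400710735


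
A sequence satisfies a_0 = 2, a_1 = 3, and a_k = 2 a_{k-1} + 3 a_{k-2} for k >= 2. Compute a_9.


The characteristic equation is t^2 - 2 t - 3 = 0, with roots r_1 = 3 and r_2 = -1 (so c_1 = r_1 + r_2, c_2 = -r_1 r_2 as required).
One can use the closed form a_n = A r_1^n + B r_2^n, but direct iteration is more reliable:
a_0 = 2, a_1 = 3, a_2 = 12, a_3 = 33, a_4 = 102, a_5 = 303, a_6 = 912, a_7 = 2733, a_8 = 8202, a_9 = 24603.
So a_9 = 24603.

24603


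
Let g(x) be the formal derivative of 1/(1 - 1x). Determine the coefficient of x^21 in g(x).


Differentiate termwise: d/dx sum_{k>=0} 1^k x^k = sum_{k>=1} k 1^k x^(k-1) = sum_{j>=0} (j+1) 1^(j+1) x^j.
Equivalently, d/dx [1/(1 - 1x)] = 1/(1 - 1x)^2.
For j = 21: 22 * 1^22 = 22 * 1 = 22.

22


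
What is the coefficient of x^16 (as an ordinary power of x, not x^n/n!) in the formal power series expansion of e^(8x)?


The exponential series is e^y = sum_{k>=0} y^k / k!. Substituting y = 8x gives
e^(8x) = sum_{k>=0} 8^k x^k / k!.
So the coefficient of x^n is a^n/n! with a = 8, n = 16:
8^16 / 16! = 281474976710656/20922789888000 = 8589934592/638512875

8589934592/638512875


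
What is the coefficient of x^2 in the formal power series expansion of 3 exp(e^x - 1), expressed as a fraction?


exp(e^x - 1) is the exponential generating function for the Bell numbers Bell_k: exp(e^x - 1) = sum_{k>=0} Bell_k x^k / k!.
So the coefficient of x^2 in 3 exp(e^x - 1) is 3 Bell_2 / 2!.
Computing: Bell_2 = 2 and 2! = 2, giving
3 * 2/2 = 3.

3


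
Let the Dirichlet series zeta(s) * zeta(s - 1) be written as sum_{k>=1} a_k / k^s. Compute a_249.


Convolution gives a_k = sum_{d | k} d * 1 = sum_{d | k} d = sigma(k), the sum of positive divisors of k.
For k = 249, the divisors are 1, 3, 83, 249, so
sigma(249) = 1 + 3 + 83 + 249 = 336.

336


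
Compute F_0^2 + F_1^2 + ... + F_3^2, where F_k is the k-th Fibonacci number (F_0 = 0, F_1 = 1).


There is a standard identity sum_{k=0}^{N} F_k^2 = F_N * F_{N+1} (proved inductively from the telescoping relation F_k^2 = F_k F_{k+1} - F_{k-1} F_k). Then
sum_{k=0}^{3} F_k^2 = F_3 F_4 - F_0 F_0.
Computing: F_3 = 2, F_4 = 3.
Sum = 2 * 3 = 6.

6


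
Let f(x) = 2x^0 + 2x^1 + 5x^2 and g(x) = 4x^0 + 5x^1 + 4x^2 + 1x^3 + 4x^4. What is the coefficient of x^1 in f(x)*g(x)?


Cauchy product at x^1:
2*5 + 2*4
= 18

18


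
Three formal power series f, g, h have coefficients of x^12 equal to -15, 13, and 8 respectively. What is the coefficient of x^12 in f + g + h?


Series addition is componentwise:
-15 + 13 + 8
= 6

6


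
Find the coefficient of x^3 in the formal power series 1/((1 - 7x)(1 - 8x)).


By partial fractions or Cauchy convolution:
The coefficient equals sum_{k=0}^{3} 7^k * 8^(3-k).
= 1695

1695


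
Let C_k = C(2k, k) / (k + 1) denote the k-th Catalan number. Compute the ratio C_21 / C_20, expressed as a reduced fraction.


Using C_k = (2k)! / (k! (k+1)!), the ratio C_{k+1}/C_k simplifies to
C_{k+1}/C_k = [(2k+2)! / ((k+1)! (k+2)!)] * [k! (k+1)! / (2k)!]
 = (2k+2)(2k+1) / ((k+1)(k+2)) = 2(2k+1) / (k+2).
For k = 20: 2(2*20 + 1) / (20 + 2) = 82/22 = 41/11.

41/11


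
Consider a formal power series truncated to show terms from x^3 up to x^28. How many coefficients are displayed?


From x^3 to x^28 inclusive, the count is 28 - 3 + 1 = 26.

26


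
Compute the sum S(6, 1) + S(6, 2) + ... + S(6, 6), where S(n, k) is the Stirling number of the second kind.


By definition, S(n, k) counts partitions of an n-set into exactly k nonempty blocks.
Computing row n = 6 for k = 1..6:
S(6, k): 1, 31, 90, 65, 15, 1
Sum = 203. (This equals Bell_6 since the sum runs over all k.)

203


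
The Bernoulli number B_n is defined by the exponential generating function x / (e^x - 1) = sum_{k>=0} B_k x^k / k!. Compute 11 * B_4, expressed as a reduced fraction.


Bernoulli numbers can also be computed recursively via B_0 = 1 and sum_{j=0}^{m} C(m+1, j) B_j = 0 for m >= 1. Odd-index Bernoulli numbers vanish for k >= 3.
Computing B_4 = -1/30, so 11 * B_4 = 11 * -1/30 = -11/30.

-11/30


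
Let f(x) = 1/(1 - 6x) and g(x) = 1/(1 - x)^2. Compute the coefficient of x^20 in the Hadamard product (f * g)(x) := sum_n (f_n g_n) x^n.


f has coefficients f_k = 6^k. For g = 1/(1 - x)^2 the coefficient is g_k = C(k + 1, 1) = k + 1. The Hadamard coefficient is (f * g)_k = 6^k * (k + 1).
For k = 20: 6^20 * 21 = 3656158440062976 * 21 = 76779327241322496.

76779327241322496


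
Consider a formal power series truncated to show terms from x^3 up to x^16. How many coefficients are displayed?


From x^3 to x^16 inclusive, the count is 16 - 3 + 1 = 14.

14


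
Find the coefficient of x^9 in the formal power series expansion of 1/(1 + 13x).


Write 1/(1 + c x) = 1/(1 - (-c) x) and apply the geometric-series identity
1/(1 - y) = sum_{k>=0} y^k to get 1/(1 + c x) = sum_{k>=0} (-c)^k x^k.
So the coefficient of x^k is (-c)^k = (-1)^k * c^k.
Here c = 13 and k = 9:
(-13)^9 = -1 * 10604499373 = -10604499373

-10604499373


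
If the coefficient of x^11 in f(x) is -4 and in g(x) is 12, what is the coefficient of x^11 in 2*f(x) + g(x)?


Scalar multiplication scales coefficients: 2 * -4 = -8.
Then add the g coefficient: -8 + 12
= 4

4


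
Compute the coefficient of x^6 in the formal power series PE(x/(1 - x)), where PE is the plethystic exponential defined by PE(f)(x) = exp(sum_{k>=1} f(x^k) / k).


For f(x) = x/(1 - x) we have
sum_{k>=1} f(x^k) / k = sum_{k>=1} (1/k) * x^k / (1 - x^k) = sum_{k, m >= 1} x^(k m) / k,
which after exponentiating simplifies to
PE(x/(1 - x)) = prod_{k>=1} 1 / (1 - x^k).
This is the generating function for the partition function p(n), so the coefficient of x^6 is p(6).
Computing p(6) by dynamic programming over parts 1, 2, ..., 6: p(6) = 11.

11


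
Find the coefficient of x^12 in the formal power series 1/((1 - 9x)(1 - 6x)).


By partial fractions or Cauchy convolution:
The coefficient equals sum_{k=0}^{12} 9^k * 6^(12-k).
= 842935044771

842935044771


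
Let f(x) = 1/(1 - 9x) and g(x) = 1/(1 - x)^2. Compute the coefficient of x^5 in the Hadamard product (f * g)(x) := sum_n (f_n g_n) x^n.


f has coefficients f_k = 9^k. For g = 1/(1 - x)^2 the coefficient is g_k = C(k + 1, 1) = k + 1. The Hadamard coefficient is (f * g)_k = 9^k * (k + 1).
For k = 5: 9^5 * 6 = 59049 * 6 = 354294.

354294


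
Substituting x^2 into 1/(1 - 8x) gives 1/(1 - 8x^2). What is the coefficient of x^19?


Since 1/(1 - 8x^2) only has even powers of x,
the coefficient of x^19 (odd) is 0.

0


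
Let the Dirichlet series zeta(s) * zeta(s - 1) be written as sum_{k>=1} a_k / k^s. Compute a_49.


Convolution gives a_k = sum_{d | k} d * 1 = sum_{d | k} d = sigma(k), the sum of positive divisors of k.
For k = 49, the divisors are 1, 7, 49, so
sigma(49) = 1 + 7 + 49 = 57.

57


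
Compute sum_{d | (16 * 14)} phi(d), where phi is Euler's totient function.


First, 16 * 14 = 224. One classical identity is sum_{d | n} phi(d) = n (each k in [1, n] has a unique gcd with n, and among the k's with gcd(k, n) = n/d there are phi(d) of them). So the sum equals 224. We also verify directly:
Divisors of 224: 1, 2, 4, 7, 8, 14, 16, 28, 32, 56, 112, 224.
phi values: 1, 1, 2, 6, 4, 6, 8, 12, 16, 24, 48, 96.
Sum = 224.

224


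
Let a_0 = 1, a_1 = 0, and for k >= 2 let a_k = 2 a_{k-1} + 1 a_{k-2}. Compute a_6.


Iterating the recurrence forward:
a_0 = 1
a_1 = 0
a_2 = 2*0 + 1*1 = 1
a_3 = 2*1 + 1*0 = 2
a_4 = 2*2 + 1*1 = 5
a_5 = 2*5 + 1*2 = 12
a_6 = 2*12 + 1*5 = 29
So a_6 = 29.

29


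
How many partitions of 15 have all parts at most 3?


Using the generating function (1-x)^(-1)(1-x^2)^(-1)(1-x^3)^(-1),
the coefficient of x^15 counts these restricted partitions.
Result = 27

27


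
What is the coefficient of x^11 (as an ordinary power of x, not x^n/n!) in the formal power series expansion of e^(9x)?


The exponential series is e^y = sum_{k>=0} y^k / k!. Substituting y = 9x gives
e^(9x) = sum_{k>=0} 9^k x^k / k!.
So the coefficient of x^n is a^n/n! with a = 9, n = 11:
9^11 / 11! = 31381059609/39916800 = 387420489/492800

387420489/492800


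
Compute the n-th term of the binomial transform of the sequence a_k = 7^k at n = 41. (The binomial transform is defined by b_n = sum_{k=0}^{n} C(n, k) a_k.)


With a_k = 7^k, b_n = sum_{k=0}^{n} C(n, k) 7^k = (1 + 7)^n by the binomial theorem.
For n = 41: (1 + 7)^41 = 8^41 = 10633823966279326983230456482242756608.

10633823966279326983230456482242756608


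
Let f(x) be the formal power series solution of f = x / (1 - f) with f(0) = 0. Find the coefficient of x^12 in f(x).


Apply Lagrange inversion: f = x * phi(f) with phi(t) = 1/(1 - t), so
[x^n] f = (1/n) [t^(n-1)] phi(t)^n = (1/n) [t^(n-1)] (1 - t)^(-n) = (1/n) C(2n - 2, n - 1) = C_{n-1}.
For n = 12: C_11 = C(22, 11) / 12 = 705432/12 = 58786 = 58786.

58786


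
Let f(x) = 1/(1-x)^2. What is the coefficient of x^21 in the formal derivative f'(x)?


Differentiate: d/dx [ 1/(1-x)^r ] = r / (1-x)^(r+1).
Here r = 2, so f'(x) = 2 / (1-x)^3.
The expansion of 1/(1-x)^(r+1) has coefficient of x^n equal to C(n+r, r).
So the coefficient of x^21 in f'(x) is
2 * C(23, 2) = 2 * 253 = 506

506


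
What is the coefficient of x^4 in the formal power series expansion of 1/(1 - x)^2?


The expansion 1/(1 - x)^r = sum_{k>=0} C(k + r - 1, r - 1) x^k follows from the multiset / negative-binomial theorem (or from repeated differentiation of the geometric series).
For r = 2 and k = 4:
C(5, 1) = 120 / (1 * 24) = 5.

5


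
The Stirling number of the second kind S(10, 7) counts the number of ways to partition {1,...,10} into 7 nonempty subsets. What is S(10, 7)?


Using the explicit formula S(n,k) = (1/k!) sum_{j=0}^{k} (-1)^(k-j) C(k,j) j^n:
S(10, 7) = 5880
Equivalently, S(n,k) is n! times the coefficient of x^n in the EGF (e^x - 1)^k / k!.

5880


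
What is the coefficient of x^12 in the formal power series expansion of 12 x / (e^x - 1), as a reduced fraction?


The exponential generating function for Bernoulli numbers is
x / (e^x - 1) = sum_{k>=0} B_k x^k / k!.
So the coefficient of x^12 in 12 x / (e^x - 1) is 12 B_12 / 12!.
Computing: B_12 = -691/2730, 12! = 479001600, giving
12 * -691/2730 / 479001600 = -691/108972864000.

-691/108972864000


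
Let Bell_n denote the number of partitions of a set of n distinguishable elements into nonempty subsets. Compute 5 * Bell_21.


Bell_21 can be computed from the Bell triangle or from Dobinski's identity Bell_n = (1/e) * sum_{k>=0} k^n / k!.
Computing Bell_21 = 474869816156751.
Then 5 * 474869816156751 = 2374349080783755.

2374349080783755


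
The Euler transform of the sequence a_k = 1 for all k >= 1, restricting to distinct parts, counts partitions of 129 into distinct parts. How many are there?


Partitions of 129 into distinct parts can be computed via generating function.
Product (1+x)(1+x^2)(1+x^3)...
The coefficient of x^129 = 4322816

4322816


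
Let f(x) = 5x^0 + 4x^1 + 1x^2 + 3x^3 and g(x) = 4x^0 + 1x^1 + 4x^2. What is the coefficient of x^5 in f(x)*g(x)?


Cauchy product at x^5:
3*4
= 12

12


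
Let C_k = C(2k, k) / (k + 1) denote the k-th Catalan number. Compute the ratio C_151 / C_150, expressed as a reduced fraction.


Using C_k = (2k)! / (k! (k+1)!), the ratio C_{k+1}/C_k simplifies to
C_{k+1}/C_k = [(2k+2)! / ((k+1)! (k+2)!)] * [k! (k+1)! / (2k)!]
 = (2k+2)(2k+1) / ((k+1)(k+2)) = 2(2k+1) / (k+2).
For k = 150: 2(2*150 + 1) / (150 + 2) = 602/152 = 301/76.

301/76


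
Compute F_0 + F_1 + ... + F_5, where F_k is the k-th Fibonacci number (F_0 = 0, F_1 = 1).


Use the identity sum_{k=0}^{N} F_k = F_{N+2} - 1 (which follows from F_{k+2} - F_{k+1} = F_k). Then
sum_{k=0}^{5} F_k = (F_{7} - 1) - (F_{1} - 1) = F_{7} - F_{1}.
Computing: F_{7} = 13, F_{1} = 1, so
Sum = 13 - 1 = 12.

12


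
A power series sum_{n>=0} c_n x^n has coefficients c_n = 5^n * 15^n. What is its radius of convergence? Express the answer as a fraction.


By the root test (Cauchy-Hadamard), the radius is R = 1 / limsup_n |c_n|^(1/n).
Here |c_n|^(1/n) = (5^n * 15^n)^(1/n) = 5 * 15 = 75 for all n.
So R = 1/75 = 1/75.

1/75


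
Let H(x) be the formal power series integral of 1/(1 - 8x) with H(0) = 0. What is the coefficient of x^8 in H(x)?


1/(1 - 8x) = sum_{k>=0} 8^k x^k. Integrating termwise with H(0) = 0:
H(x) = sum_{k>=0} 8^k x^(k+1) / (k+1) = sum_{m>=1} 8^(m-1) x^m / m.
For m = 8: 8^7/8 = 2097152/8 = 262144.

262144


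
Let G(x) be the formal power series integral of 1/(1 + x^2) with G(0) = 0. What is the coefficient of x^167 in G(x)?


1/(1 + x^2) = sum_{j>=0} (-1)^j x^(2j). Integrating termwise with G(0) = 0:
G(x) = sum_{j>=0} (-1)^j x^(2j+1) / (2j+1) = arctan(x).
Only odd powers are nonzero. For x^167 write 167 = 2*83 + 1, giving
(-1)^83 / 167 = -1/167 = -1/167.

-1/167


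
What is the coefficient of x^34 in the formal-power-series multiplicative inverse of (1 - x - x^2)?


Let the inverse be f(x) = sum_{k>=0} a_k x^k. From f(x) * (1 - x - x^2) = 1 and matching coefficients:
 x^0: a_0 = 1.
 x^1: a_1 - a_0 = 0, so a_1 = 1.
 x^k (k >= 2): a_k - a_{k-1} - a_{k-2} = 0, i.e. a_k = a_{k-1} + a_{k-2}.
This is the Fibonacci-type recurrence shifted so that a_0 = a_1 = 1.
Iterating: a_0=1, a_1=1, a_2=2, a_3=3, a_4=5, a_5=8, a_6=13, a_7=21, a_8=34, a_9=55, ...
a_34 = 9227465.

9227465


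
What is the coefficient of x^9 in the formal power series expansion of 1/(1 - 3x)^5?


The general identity 1/(1 - c x)^r = sum_{k>=0} c^k C(k + r - 1, r - 1) x^k follows by substituting y = c x into 1/(1 - y)^r = sum_{k>=0} C(k + r - 1, r - 1) y^k.
For c = 3, r = 5, k = 9:
3^9 * C(13, 4) = 19683 * 715 = 14073345.

14073345


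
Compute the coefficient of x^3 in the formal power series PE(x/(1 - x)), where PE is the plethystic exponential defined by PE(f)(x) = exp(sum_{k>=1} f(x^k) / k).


For f(x) = x/(1 - x) we have
sum_{k>=1} f(x^k) / k = sum_{k>=1} (1/k) * x^k / (1 - x^k) = sum_{k, m >= 1} x^(k m) / k,
which after exponentiating simplifies to
PE(x/(1 - x)) = prod_{k>=1} 1 / (1 - x^k).
This is the generating function for the partition function p(n), so the coefficient of x^3 is p(3).
Computing p(3) by dynamic programming over parts 1, 2, ..., 3: p(3) = 3.

3


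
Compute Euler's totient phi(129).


phi(n) counts integers in [1, n] coprime to n. Using the multiplicative formula phi(n) = n * prod_{p | n} (1 - 1/p):
129 = 3 * 43, so
phi(129) = 129 * (1 - 1/3) * (1 - 1/43) = 84.

84


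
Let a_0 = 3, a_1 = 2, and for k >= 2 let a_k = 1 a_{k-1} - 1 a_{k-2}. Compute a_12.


Iterating the recurrence forward:
a_0 = 3
a_1 = 2
a_2 = 1*2 - 1*3 = -1
a_3 = 1*-1 - 1*2 = -3
a_4 = 1*-3 - 1*-1 = -2
a_5 = 1*-2 - 1*-3 = 1
a_6 = 1*1 - 1*-2 = 3
a_7 = 1*3 - 1*1 = 2
a_8 = 1*2 - 1*3 = -1
a_9 = 1*-1 - 1*2 = -3
a_10 = 1*-3 - 1*-1 = -2
a_11 = 1*-2 - 1*-3 = 1
a_12 = 1*1 - 1*-2 = 3
So a_12 = 3.

3


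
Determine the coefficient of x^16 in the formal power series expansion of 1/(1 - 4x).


The geometric series identity gives 1/(1 - c x) = sum_{k>=0} c^k x^k, so the coefficient of x^k is c^k.
Here c = 4 and k = 16.
Computing: 4^16 = 4294967296

4294967296


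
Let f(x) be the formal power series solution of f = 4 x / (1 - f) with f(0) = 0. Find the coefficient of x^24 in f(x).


Apply Lagrange inversion: f = 4 x * phi(f) with phi(t) = 1/(1 - t), so
[x^n] f = 4^n * (1/n) [t^(n-1)] phi(t)^n = 4^n * (1/n) [t^(n-1)] (1 - t)^(-n) = 4^n * (1/n) C(2n - 2, n - 1) = 4^n * C_{n-1}.
For n = 24: C_23 = C(46, 23) / 24 = 8233430727600/24 = 343059613650.
With the 4^24 = 281474976710656 factor, the coefficient is 281474976710656 * 343059613650 = 96562696762500395198054400.

96562696762500395198054400


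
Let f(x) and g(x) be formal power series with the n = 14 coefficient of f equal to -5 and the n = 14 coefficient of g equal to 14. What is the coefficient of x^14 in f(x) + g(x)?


Addition of formal power series is termwise.
The coefficient of x^14 in f + g = -5 + 14
= 9

9


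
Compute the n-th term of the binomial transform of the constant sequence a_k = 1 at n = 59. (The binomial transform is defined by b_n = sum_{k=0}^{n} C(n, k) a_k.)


With a_k = 1 for all k, b_n = sum_{k=0}^{n} C(n, k) = 2^n by the binomial theorem.
For n = 59: 2^59 = 576460752303423488.

576460752303423488


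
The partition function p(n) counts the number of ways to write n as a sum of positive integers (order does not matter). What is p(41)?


Using the generating function prod_{k>=1} 1/(1-x^k), we compute p(41).
By dynamic programming over parts 1 through 41:
p(41) = 44583

44583


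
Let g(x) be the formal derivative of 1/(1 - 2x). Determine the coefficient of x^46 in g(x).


Differentiate termwise: d/dx sum_{k>=0} 2^k x^k = sum_{k>=1} k 2^k x^(k-1) = sum_{j>=0} (j+1) 2^(j+1) x^j.
Equivalently, d/dx [1/(1 - 2x)] = 2/(1 - 2x)^2.
For j = 46: 47 * 2^47 = 47 * 140737488355328 = 6614661952700416.

6614661952700416


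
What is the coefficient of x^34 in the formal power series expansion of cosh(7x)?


The Maclaurin series is cosh(t) = sum_{m>=0} t^(2m) / (2m)!, so substituting t = 7x, only even powers of x are nonzero, with coefficient of x^(2m) equal to 7^(2m) / (2m)!.
For x^34 the coefficient is 7^34/34! = 54116956037952111668959660849/295232799039604140847618609643520000000 = 22539340290692258087863249/122962431919868446833660395520000000.

22539340290692258087863249/122962431919868446833660395520000000


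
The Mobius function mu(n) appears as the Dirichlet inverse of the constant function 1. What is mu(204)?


204 has a squared prime factor, so mu(204) = 0.
Factorization reveals a repeated prime.

0


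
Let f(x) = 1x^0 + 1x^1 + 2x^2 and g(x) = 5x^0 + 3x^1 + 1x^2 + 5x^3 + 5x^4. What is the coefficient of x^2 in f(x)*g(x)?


Cauchy product at x^2:
1*1 + 1*3 + 2*5
= 14

14


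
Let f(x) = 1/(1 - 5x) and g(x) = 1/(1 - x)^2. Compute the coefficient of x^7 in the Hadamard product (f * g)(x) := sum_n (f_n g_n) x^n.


f has coefficients f_k = 5^k. For g = 1/(1 - x)^2 the coefficient is g_k = C(k + 1, 1) = k + 1. The Hadamard coefficient is (f * g)_k = 5^k * (k + 1).
For k = 7: 5^7 * 8 = 78125 * 8 = 625000.

625000


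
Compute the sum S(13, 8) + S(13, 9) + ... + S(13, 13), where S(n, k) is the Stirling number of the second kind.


By definition, S(n, k) counts partitions of an n-set into exactly k nonempty blocks.
Computing row n = 13 for k = 8..13:
S(13, k): 1899612, 359502, 39325, 2431, 78, 1
Sum = 2300949.

2300949


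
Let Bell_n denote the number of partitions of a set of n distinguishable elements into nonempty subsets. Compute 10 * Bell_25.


Bell_25 can be computed from the Bell triangle or from Dobinski's identity Bell_n = (1/e) * sum_{k>=0} k^n / k!.
Computing Bell_25 = 4638590332229999353.
Then 10 * 4638590332229999353 = 46385903322299993530.

46385903322299993530


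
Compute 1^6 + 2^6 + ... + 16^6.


This power sum has a closed form given by Faulhaber's formula
sum_{k=1}^{m} k^p = (1 / (p + 1)) * sum_{j=0}^{p} C(p + 1, j) B_j m^(p + 1 - j),
but for small m direct computation is fastest:
1 + 64 + 729 + 4096 + 15625 + 46656 + 117649 + 262144 + 531441 + 1000000 + 1771561 + 2985984 + 4826809 + 7529536 + 11390625 + 16777216 = 47260136.

47260136


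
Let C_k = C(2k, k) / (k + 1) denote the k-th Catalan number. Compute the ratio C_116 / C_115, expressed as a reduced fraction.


Using C_k = (2k)! / (k! (k+1)!), the ratio C_{k+1}/C_k simplifies to
C_{k+1}/C_k = [(2k+2)! / ((k+1)! (k+2)!)] * [k! (k+1)! / (2k)!]
 = (2k+2)(2k+1) / ((k+1)(k+2)) = 2(2k+1) / (k+2).
For k = 115: 2(2*115 + 1) / (115 + 2) = 462/117 = 154/39.

154/39


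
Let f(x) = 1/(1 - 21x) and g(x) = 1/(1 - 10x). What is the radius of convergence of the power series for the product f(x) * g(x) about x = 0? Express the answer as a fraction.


The radius of 1/(1 - 21x) is 1/21 (nearest singularity at x = 1/21), and the radius of 1/(1 - 10x) is 1/10.
The product f(x)*g(x) = 1/((1 - 21x)(1 - 10x)) has singularities at both 1/21 and 1/10, so its radius of convergence is the distance to the nearest one:
min(1/21, 1/10) = 1/21.

1/21


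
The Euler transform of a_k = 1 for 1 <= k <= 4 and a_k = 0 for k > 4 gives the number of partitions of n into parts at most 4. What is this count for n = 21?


Partitions of 21 into parts at most 4:
Using generating function (1-x)^(-1)(1-x^2)^(-1)...(1-x^4)^(-1),
the coefficient of x^21 = 120

120


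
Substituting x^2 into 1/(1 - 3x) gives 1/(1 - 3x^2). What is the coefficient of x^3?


Since 1/(1 - 3x^2) only has even powers of x,
the coefficient of x^3 (odd) is 0.

0


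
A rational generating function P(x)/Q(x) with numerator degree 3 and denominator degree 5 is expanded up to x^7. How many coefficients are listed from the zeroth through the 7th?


Expanding up to x^7 gives the coefficients for x^0, x^1, ..., x^7.
That is 7 + 1 = 8 coefficients in total.

8


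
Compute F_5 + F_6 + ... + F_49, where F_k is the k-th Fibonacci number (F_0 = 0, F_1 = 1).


Use the identity sum_{k=0}^{N} F_k = F_{N+2} - 1 (which follows from F_{k+2} - F_{k+1} = F_k). Then
sum_{k=5}^{49} F_k = (F_{51} - 1) - (F_{6} - 1) = F_{51} - F_{6}.
Computing: F_{51} = 20365011074, F_{6} = 8, so
Sum = 20365011074 - 8 = 20365011066.

20365011066
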